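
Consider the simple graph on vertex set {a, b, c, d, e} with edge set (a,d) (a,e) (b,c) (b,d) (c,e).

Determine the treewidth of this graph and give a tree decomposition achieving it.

Every bag has size at most 3, so the width is 3 − 1 = 2 and tw(G) ≤ 2. Since d–b–c–e–a–d is a cycle in G, G is not acyclic. Forests are exactly the graphs of treewidth ≤ 1, so tw(G) ≥ 2. Combining the bounds, tw(G) = 2.

Treewidth 2.
One optimal decomposition is:
Bags: B1 = {b, c, d}  B2 = {c, d, e}  B3 = {a, d, e}
Tree: B1–B2, B2–B3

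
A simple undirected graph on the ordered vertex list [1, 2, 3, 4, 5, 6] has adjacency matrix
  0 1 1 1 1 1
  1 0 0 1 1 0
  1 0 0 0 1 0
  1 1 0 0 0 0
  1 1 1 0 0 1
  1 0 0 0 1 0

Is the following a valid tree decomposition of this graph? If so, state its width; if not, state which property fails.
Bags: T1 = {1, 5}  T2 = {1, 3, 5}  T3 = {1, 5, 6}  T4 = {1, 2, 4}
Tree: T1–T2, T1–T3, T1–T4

A tree decomposition must satisfy three properties: every vertex lies in some bag; for every edge, both endpoints lie together in some bag; and for every vertex, the bags containing it form a connected subtree. Here edge (2,5) lies in no bag, so the decomposition is invalid.

No — edge (2,5) lies in no bag.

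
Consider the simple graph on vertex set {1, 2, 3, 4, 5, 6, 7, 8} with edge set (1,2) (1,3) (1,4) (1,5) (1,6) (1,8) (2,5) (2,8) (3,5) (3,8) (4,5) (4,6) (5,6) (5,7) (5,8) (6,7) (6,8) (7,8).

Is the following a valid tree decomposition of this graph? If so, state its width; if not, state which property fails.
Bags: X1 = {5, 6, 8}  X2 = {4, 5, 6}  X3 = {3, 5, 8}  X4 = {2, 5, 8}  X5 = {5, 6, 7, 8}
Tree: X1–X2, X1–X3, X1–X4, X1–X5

A tree decomposition must satisfy three properties: every vertex lies in some bag; for every edge, both endpoints lie together in some bag; and for every vertex, the bags containing it form a connected subtree. Here vertex 1 appears in no bag, so the decomposition is invalid.

No — vertex 1 appears in no bag.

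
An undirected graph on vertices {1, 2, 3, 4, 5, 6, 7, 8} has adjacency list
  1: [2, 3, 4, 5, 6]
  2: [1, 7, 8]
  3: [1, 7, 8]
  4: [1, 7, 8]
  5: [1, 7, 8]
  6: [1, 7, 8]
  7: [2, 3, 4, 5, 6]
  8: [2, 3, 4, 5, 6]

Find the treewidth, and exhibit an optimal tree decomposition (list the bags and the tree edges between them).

Treewidth 3.
One such decomposition:
Bags: B1 = {1, 5, 7, 8}  B2 = {1, 4, 7, 8}  B3 = {1, 2, 7, 8}  B4 = {1, 3, 7, 8}  B5 = {1, 6, 7, 8}
Tree: B1–B2, B2–B3, B3–B4, B4–B5

Each bag holds 4 vertices, so the decomposition has width 3, which upper-bounds the treewidth. For the lower bound: the 4 vertex sets {5,8}, {4,7}, {1}, {2} are disjoint, each induces a connected subgraph, and every pair is joined by at least one edge of G. Contracting each set to a single vertex therefore yields K_{4} as a minor, and since treewidth is minor-monotone, tw(G) ≥ tw(K_{4}) = 3. Therefore the treewidth is 3.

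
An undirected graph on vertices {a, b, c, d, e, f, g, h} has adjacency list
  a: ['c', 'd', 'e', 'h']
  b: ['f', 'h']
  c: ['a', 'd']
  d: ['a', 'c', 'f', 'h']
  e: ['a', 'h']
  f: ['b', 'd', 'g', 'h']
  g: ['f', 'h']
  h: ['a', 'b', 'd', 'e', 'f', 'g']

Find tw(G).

2

A width-2 tree decomposition is:
Bags: B1 = {d, f, h}  B2 = {a, d, h}  B3 = {f, g, h}  B4 = {a, e, h}  B5 = {a, c, d}  B6 = {b, f, h}
Tree: B1–B2, B1–B3, B2–B4, B2–B5, B3–B6
The largest bag has 3 vertices, giving width 2; this decomposition certifies tw(G) ≤ 2. Conversely, {a, d, h} is a clique of size 3, and the vertices of any clique must share a bag in every tree decomposition; so some bag has ≥ 3 vertices and tw(G) ≥ 2. The upper and lower bounds meet at 2, so that is the treewidth.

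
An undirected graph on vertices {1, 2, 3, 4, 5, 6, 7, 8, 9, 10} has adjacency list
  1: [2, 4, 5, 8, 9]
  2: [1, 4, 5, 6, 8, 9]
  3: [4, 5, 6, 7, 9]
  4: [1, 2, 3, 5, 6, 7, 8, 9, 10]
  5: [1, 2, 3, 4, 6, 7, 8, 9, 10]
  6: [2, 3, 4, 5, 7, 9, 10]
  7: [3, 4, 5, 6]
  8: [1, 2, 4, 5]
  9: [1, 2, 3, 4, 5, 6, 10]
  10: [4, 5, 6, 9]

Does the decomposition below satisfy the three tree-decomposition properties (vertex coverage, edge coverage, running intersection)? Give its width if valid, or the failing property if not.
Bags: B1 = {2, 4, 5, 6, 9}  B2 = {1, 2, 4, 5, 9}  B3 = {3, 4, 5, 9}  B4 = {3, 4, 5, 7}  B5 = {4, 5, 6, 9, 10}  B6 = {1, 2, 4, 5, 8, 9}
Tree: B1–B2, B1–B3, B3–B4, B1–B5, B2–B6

A tree decomposition must satisfy three properties: every vertex lies in some bag; for every edge, both endpoints lie together in some bag; and for every vertex, the bags containing it form a connected subtree. Here edge (6,3) lies in no bag, so the decomposition is invalid.

No — edge (6,3) lies in no bag.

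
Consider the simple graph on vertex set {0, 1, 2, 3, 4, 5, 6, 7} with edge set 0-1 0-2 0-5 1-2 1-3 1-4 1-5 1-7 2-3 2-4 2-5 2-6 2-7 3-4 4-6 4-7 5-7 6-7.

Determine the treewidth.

3

A width-3 tree decomposition is:
Bags: B1 = {2, 4, 6, 7}  B2 = {1, 2, 4, 7}  B3 = {1, 2, 3, 4}  B4 = {1, 2, 5, 7}  B5 = {0, 1, 2, 5}
Tree: B1–B2, B2–B3, B2–B4, B4–B5
The largest bag has 4 vertices, giving width 3; this decomposition certifies tw(G) ≤ 3. Conversely, {0, 1, 2, 5} is a clique of size 4, and the vertices of any clique must share a bag in every tree decomposition; so some bag has ≥ 4 vertices and tw(G) ≥ 3. Combining the bounds, tw(G) = 3.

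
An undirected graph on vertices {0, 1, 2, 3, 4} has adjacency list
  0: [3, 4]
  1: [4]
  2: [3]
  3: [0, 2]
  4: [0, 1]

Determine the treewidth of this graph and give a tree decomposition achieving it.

The largest bag has 2 vertices, giving width 1; this decomposition certifies tw(G) ≤ 1. G has an edge, so its treewidth is at least 1. The upper and lower bounds meet at 1, so that is the treewidth.

Treewidth 1.
Bags: B1 = {1, 4}  B2 = {0, 4}  B3 = {0, 3}  B4 = {2, 3}
Tree: B1–B2, B2–B3, B3–B4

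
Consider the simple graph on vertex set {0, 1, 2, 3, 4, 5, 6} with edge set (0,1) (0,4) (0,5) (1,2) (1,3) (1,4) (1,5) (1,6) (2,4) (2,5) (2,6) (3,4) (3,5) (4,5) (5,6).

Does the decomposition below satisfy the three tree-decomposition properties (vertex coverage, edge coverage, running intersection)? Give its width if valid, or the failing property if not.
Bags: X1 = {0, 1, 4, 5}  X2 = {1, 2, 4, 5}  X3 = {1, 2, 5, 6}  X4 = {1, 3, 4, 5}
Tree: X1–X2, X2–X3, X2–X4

Vertex coverage: the bags together contain {0, 1, 2, 3, 4, 5, 6}, the full vertex set. Edge coverage: each edge of G has both endpoints in at least one bag. Running intersection: for every vertex, the bags containing it form a connected subtree. All three properties hold, so this is a valid tree decomposition of width max|bag| − 1 = 3, and hence tw(G) ≤ 3.

Yes; width 3.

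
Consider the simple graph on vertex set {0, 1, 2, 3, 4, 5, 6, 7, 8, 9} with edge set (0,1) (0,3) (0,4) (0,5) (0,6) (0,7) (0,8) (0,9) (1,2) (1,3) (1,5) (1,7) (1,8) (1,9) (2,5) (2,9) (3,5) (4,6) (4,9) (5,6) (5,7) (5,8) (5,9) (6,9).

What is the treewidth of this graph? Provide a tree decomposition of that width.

Treewidth 3.
Bags: B1 = {0, 1, 5, 9}  B2 = {0, 5, 6, 9}  B3 = {0, 1, 3, 5}  B4 = {0, 1, 5, 7}  B5 = {0, 1, 5, 8}  B6 = {0, 4, 6, 9}  B7 = {1, 2, 5, 9}
Tree: B1–B2, B1–B3, B3–B4, B1–B5, B2–B6, B1–B7

The largest bag has 4 vertices, giving width 3; this decomposition certifies tw(G) ≤ 3. Conversely, {0, 4, 6, 9} is a clique of size 4, and the vertices of any clique must share a bag in every tree decomposition; so some bag has ≥ 4 vertices and tw(G) ≥ 3. Combining the bounds, tw(G) = 3.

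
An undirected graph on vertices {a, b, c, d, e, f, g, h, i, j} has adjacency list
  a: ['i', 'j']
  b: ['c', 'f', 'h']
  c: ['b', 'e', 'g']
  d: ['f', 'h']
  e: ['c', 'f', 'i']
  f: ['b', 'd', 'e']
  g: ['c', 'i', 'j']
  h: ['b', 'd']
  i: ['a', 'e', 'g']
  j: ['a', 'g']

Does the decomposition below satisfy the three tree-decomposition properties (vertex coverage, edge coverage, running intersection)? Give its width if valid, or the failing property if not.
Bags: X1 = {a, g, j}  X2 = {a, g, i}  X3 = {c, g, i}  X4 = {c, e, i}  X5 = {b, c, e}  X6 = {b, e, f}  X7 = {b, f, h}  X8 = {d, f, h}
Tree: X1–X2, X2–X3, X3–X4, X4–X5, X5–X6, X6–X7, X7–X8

Yes; width 2.

Checking the three conditions: (i) the bags cover all of {a, b, c, d, e, f, g, h, i, j}; (ii) for each edge, some bag contains both endpoints; (iii) the bags containing any fixed vertex form a subtree. All hold, so the decomposition is valid with width 3 − 1 = 2.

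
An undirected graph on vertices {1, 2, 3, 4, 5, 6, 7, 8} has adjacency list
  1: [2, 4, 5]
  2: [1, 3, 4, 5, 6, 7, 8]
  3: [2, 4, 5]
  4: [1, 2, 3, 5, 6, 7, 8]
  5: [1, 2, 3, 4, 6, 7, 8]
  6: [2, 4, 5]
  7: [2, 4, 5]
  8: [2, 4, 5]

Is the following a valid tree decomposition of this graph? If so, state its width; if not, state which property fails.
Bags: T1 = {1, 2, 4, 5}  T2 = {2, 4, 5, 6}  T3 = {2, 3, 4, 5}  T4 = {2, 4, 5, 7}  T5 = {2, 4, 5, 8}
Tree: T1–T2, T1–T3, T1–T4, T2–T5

Yes; width 3.

Every vertex of G appears in some bag (union = {1, 2, 3, 4, 5, 6, 7, 8}); every edge is covered by a bag; and for each vertex v the set of bags containing v is connected in the bag tree. The decomposition is therefore valid. The largest bag has 4 vertices, so the width is 3.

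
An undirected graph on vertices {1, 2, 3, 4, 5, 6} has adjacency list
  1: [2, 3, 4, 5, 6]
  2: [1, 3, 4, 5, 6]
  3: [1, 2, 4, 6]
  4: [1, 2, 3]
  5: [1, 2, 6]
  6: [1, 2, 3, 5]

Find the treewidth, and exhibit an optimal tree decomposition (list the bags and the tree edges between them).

Treewidth 3.
Bags: B1 = {1, 2, 5, 6}  B2 = {1, 2, 3, 6}  B3 = {1, 2, 3, 4}
Tree: B1–B2, B2–B3

Every bag has size at most 4, so the width is 4 − 1 = 3 and tw(G) ≤ 3. For the lower bound, the 4 vertices {1, 2, 3, 4} are pairwise adjacent, and any tree decomposition puts a clique entirely inside one bag — forcing width ≥ 3. The upper and lower bounds meet at 3, so that is the treewidth.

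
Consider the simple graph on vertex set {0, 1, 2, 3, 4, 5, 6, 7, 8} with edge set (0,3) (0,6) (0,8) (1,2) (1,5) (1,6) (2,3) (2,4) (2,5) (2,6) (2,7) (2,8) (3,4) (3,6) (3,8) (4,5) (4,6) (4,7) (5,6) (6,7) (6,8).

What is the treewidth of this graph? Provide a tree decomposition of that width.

Every bag has size at most 4, so the width is 4 − 1 = 3 and tw(G) ≤ 3. For the lower bound, the 4 vertices {0, 3, 6, 8} are pairwise adjacent, and any tree decomposition puts a clique entirely inside one bag — forcing width ≥ 3. Hence tw(G) = 3 exactly.

Treewidth 3.
One optimal decomposition is:
Bags: B1 = {2, 3, 4, 6}  B2 = {2, 3, 6, 8}  B3 = {2, 4, 5, 6}  B4 = {0, 3, 6, 8}  B5 = {1, 2, 5, 6}  B6 = {2, 4, 6, 7}
Tree: B1–B2, B1–B3, B2–B4, B3–B5, B1–B6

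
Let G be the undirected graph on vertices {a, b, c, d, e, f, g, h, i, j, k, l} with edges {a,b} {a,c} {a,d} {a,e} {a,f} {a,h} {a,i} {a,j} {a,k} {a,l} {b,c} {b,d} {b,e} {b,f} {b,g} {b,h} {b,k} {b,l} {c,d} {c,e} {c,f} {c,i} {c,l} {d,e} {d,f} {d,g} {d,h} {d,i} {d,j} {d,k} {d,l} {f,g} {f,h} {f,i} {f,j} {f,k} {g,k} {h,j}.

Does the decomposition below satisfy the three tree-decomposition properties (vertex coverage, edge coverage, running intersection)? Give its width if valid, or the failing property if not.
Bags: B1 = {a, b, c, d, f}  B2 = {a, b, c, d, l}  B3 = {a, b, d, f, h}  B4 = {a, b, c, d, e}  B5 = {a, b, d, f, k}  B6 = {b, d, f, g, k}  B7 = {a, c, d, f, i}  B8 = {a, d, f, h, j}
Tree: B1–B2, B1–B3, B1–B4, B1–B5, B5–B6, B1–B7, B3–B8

Every vertex of G appears in some bag (union = {a, b, c, d, e, f, g, h, i, j, k, l}); every edge is covered by a bag; and for each vertex v the set of bags containing v is connected in the bag tree. The decomposition is therefore valid. The largest bag has 5 vertices, so the width is 4.

Yes; width 4.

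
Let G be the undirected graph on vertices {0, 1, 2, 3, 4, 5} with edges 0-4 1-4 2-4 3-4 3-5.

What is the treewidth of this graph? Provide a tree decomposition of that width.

The largest bag has 2 vertices, giving width 1; this decomposition certifies tw(G) ≤ 1. Any graph with an edge has treewidth ≥ 1, and G has the edge 4–3. The upper and lower bounds meet at 1, so that is the treewidth.

Treewidth 1.
Bags: B1 = {3, 4}  B2 = {1, 4}  B3 = {2, 4}  B4 = {3, 5}  B5 = {0, 4}
Tree: B1–B2, B2–B3, B1–B4, B2–B5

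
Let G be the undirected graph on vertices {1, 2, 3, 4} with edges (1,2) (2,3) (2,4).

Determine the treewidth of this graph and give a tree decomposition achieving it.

Treewidth 1.
One optimal decomposition is:
Bags: B1 = {2, 3}  B2 = {1, 2}  B3 = {2, 4}
Tree: B1–B2, B1–B3

The largest bag has 2 vertices, giving width 1; this decomposition certifies tw(G) ≤ 1. Since G has at least one edge (e.g. 2–3), it is not an edgeless graph, so tw(G) ≥ 1. The upper and lower bounds meet at 1, so that is the treewidth.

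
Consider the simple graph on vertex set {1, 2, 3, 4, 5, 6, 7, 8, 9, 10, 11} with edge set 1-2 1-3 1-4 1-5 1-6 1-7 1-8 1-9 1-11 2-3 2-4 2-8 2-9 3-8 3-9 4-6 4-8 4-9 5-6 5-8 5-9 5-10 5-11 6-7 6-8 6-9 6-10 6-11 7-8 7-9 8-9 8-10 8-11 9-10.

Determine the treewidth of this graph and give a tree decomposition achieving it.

Treewidth 4.
One such decomposition:
Bags: B1 = {1, 2, 4, 8, 9}  B2 = {1, 4, 6, 8, 9}  B3 = {1, 6, 7, 8, 9}  B4 = {1, 2, 3, 8, 9}  B5 = {1, 5, 6, 8, 9}  B6 = {5, 6, 8, 9, 10}  B7 = {1, 5, 6, 8, 11}
Tree: B1–B2, B2–B3, B1–B4, B3–B5, B5–B6, B5–B7

Each bag holds 5 vertices, so the decomposition has width 4, which upper-bounds the treewidth. Conversely, {1, 2, 3, 8, 9} is a clique of size 5, and the vertices of any clique must share a bag in every tree decomposition; so some bag has ≥ 5 vertices and tw(G) ≥ 4. Hence tw(G) = 4 exactly.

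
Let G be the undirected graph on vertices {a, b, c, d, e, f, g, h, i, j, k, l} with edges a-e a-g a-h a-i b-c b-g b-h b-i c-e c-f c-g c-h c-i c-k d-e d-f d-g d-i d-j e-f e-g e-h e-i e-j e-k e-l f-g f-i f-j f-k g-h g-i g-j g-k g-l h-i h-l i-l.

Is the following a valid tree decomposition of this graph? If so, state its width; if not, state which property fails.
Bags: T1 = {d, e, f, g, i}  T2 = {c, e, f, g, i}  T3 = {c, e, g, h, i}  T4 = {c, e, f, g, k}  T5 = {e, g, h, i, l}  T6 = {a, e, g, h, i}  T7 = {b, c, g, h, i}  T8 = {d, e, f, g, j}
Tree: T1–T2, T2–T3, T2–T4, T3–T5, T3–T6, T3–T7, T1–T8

Yes; width 4.

Vertex coverage: the bags together contain {a, b, c, d, e, f, g, h, i, j, k, l}, the full vertex set. Edge coverage: each edge of G has both endpoints in at least one bag. Running intersection: for every vertex, the bags containing it form a connected subtree. All three properties hold, so this is a valid tree decomposition of width max|bag| − 1 = 4, and hence tw(G) ≤ 4.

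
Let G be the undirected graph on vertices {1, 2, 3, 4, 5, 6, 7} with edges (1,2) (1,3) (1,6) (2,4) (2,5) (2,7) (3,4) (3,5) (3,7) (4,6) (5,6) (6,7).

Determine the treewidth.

A width-3 tree decomposition is:
Bags: B1 = {2, 3, 6, 7}  B2 = {2, 3, 5, 6}  B3 = {2, 3, 4, 6}  B4 = {1, 2, 3, 6}
Tree: B1–B2, B2–B3, B3–B4
Every bag has size at most 4, so the width is 4 − 1 = 3 and tw(G) ≤ 3. For the lower bound: the 4 vertex sets {3,7}, {2,5}, {6}, {4} are disjoint, each induces a connected subgraph, and every pair is joined by at least one edge of G. Contracting each set to a single vertex therefore yields K_{4} as a minor, and since treewidth is minor-monotone, tw(G) ≥ tw(K_{4}) = 3. Hence tw(G) = 3 exactly.

3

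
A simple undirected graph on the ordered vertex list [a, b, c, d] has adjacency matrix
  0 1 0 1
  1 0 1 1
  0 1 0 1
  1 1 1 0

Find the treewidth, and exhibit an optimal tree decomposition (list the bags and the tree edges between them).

Treewidth 2.
One optimal decomposition is:
Bags: B1 = {b, c, d}  B2 = {a, b, d}
Tree: B1–B2

Each bag holds 3 vertices, so the decomposition has width 2, which upper-bounds the treewidth. Conversely, {b, c, d} is a clique of size 3, and the vertices of any clique must share a bag in every tree decomposition; so some bag has ≥ 3 vertices and tw(G) ≥ 2. Combining the bounds, tw(G) = 2.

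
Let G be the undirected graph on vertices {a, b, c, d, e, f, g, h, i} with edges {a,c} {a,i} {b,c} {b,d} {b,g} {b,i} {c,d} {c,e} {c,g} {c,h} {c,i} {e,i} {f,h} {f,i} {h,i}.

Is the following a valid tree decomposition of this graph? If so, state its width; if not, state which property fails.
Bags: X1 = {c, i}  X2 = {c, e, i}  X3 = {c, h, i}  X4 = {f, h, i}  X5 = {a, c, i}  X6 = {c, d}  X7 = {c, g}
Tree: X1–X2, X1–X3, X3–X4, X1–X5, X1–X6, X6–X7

No — vertex b appears in no bag.

A tree decomposition must satisfy three properties: every vertex lies in some bag; for every edge, both endpoints lie together in some bag; and for every vertex, the bags containing it form a connected subtree. Here vertex b appears in no bag, so the decomposition is invalid.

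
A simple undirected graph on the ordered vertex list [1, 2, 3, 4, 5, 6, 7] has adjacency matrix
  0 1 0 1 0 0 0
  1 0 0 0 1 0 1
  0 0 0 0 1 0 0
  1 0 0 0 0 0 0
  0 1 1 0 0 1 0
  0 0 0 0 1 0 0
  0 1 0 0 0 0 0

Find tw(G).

A width-1 tree decomposition is:
Bags: B1 = {2, 7}  B2 = {1, 2}  B3 = {2, 5}  B4 = {1, 4}  B5 = {3, 5}  B6 = {5, 6}
Tree: B1–B2, B1–B3, B2–B4, B3–B5, B5–B6
Each bag holds 2 vertices, so the decomposition has width 1, which upper-bounds the treewidth. Since G has at least one edge (e.g. 7–2), it is not an edgeless graph, so tw(G) ≥ 1. Therefore the treewidth is 1.

1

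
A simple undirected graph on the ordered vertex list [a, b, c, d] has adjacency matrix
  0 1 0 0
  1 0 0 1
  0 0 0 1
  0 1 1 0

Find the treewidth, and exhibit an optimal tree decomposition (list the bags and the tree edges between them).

The largest bag has 2 vertices, giving width 1; this decomposition certifies tw(G) ≤ 1. G has an edge, so its treewidth is at least 1. The upper and lower bounds meet at 1, so that is the treewidth.

Treewidth 1.
One optimal decomposition is:
Bags: B1 = {c, d}  B2 = {b, d}  B3 = {a, b}
Tree: B1–B2, B2–B3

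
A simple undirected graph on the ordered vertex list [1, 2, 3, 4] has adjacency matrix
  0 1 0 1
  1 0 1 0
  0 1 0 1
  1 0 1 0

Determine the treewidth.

A width-2 tree decomposition is:
Bags: B1 = {1, 3, 4}  B2 = {1, 2, 3}
Tree: B1–B2
The largest bag has 3 vertices, giving width 2; this decomposition certifies tw(G) ≤ 2. For the lower bound, G contains the cycle 1–4–3–2–1, so G is not a forest; only forests have treewidth ≤ 1, hence tw(G) ≥ 2. Hence tw(G) = 2 exactly.

2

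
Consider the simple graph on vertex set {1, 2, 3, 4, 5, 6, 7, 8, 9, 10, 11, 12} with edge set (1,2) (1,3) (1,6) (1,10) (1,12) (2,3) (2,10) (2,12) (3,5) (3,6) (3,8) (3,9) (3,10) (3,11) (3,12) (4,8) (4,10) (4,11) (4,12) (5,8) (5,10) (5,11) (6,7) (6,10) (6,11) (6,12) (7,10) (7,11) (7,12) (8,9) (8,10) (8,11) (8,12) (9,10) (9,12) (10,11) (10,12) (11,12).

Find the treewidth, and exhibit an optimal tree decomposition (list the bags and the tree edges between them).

Treewidth 4.
Bags: B1 = {3, 6, 10, 11, 12}  B2 = {3, 8, 10, 11, 12}  B3 = {6, 7, 10, 11, 12}  B4 = {1, 3, 6, 10, 12}  B5 = {1, 2, 3, 10, 12}  B6 = {3, 5, 8, 10, 11}  B7 = {4, 8, 10, 11, 12}  B8 = {3, 8, 9, 10, 12}
Tree: B1–B2, B1–B3, B1–B4, B4–B5, B2–B6, B2–B7, B2–B8

Each bag holds 5 vertices, so the decomposition has width 4, which upper-bounds the treewidth. Conversely, {3, 8, 9, 10, 12} is a clique of size 5, and the vertices of any clique must share a bag in every tree decomposition; so some bag has ≥ 5 vertices and tw(G) ≥ 4. Therefore the treewidth is 4.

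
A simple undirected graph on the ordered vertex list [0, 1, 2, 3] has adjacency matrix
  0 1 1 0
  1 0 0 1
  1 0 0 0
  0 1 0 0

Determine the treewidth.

A width-1 tree decomposition is:
Bags: B1 = {0, 2}  B2 = {0, 1}  B3 = {1, 3}
Tree: B1–B2, B2–B3
Every bag has size at most 2, so the width is 2 − 1 = 1 and tw(G) ≤ 1. Any graph with an edge has treewidth ≥ 1, and G has the edge 2–0. Combining the bounds, tw(G) = 1.

1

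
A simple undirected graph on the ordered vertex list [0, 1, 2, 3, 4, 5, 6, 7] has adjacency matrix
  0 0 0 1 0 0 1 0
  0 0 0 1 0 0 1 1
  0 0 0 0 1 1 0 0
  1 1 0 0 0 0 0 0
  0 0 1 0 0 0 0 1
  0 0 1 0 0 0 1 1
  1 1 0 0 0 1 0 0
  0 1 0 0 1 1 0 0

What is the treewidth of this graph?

A width-2 tree decomposition is:
Bags: B1 = {0, 3, 6}  B2 = {1, 3, 6}  B3 = {1, 5, 6}  B4 = {1, 5, 7}  B5 = {2, 5, 7}  B6 = {2, 4, 7}
Tree: B1–B2, B2–B3, B3–B4, B4–B5, B5–B6
Every bag has size at most 3, so the width is 3 − 1 = 2 and tw(G) ≤ 2. The edges 0–3–1–6–0 form a cycle, so G is not a tree and its treewidth is at least 2. Therefore the treewidth is 2.

2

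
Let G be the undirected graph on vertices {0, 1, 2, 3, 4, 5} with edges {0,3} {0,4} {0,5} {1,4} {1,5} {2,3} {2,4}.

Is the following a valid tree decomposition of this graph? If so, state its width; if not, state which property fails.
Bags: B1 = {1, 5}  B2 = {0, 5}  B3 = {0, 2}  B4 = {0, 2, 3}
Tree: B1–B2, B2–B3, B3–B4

No — vertex 4 appears in no bag.

A tree decomposition must satisfy three properties: every vertex lies in some bag; for every edge, both endpoints lie together in some bag; and for every vertex, the bags containing it form a connected subtree. Here vertex 4 appears in no bag, so the decomposition is invalid.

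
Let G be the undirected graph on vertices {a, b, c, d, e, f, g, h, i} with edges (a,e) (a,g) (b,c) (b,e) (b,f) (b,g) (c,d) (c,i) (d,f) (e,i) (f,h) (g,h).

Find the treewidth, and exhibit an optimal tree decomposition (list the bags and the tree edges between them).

Treewidth 3.
Bags: B1 = {a, e, g, i}  B2 = {b, e, g, i}  B3 = {b, c, g, i}  B4 = {b, c, g, h}  B5 = {b, c, f, h}  B6 = {c, d, f, h}
Tree: B1–B2, B2–B3, B3–B4, B4–B5, B5–B6

Each bag holds 4 vertices, so the decomposition has width 3, which upper-bounds the treewidth. For the lower bound: the 4 vertex sets {a,e,i}, {g}, {b}, {c,d,f,h} are disjoint, each induces a connected subgraph, and every pair is joined by at least one edge of G. Contracting each set to a single vertex therefore yields K_{4} as a minor, and since treewidth is minor-monotone, tw(G) ≥ tw(K_{4}) = 3. Therefore the treewidth is 3.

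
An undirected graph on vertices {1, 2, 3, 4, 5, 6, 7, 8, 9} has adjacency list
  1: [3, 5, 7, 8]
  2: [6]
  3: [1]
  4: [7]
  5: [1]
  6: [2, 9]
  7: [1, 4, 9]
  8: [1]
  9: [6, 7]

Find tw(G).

1

A width-1 tree decomposition is:
Bags: B1 = {1, 8}  B2 = {1, 5}  B3 = {1, 7}  B4 = {4, 7}  B5 = {7, 9}  B6 = {6, 9}  B7 = {1, 3}  B8 = {2, 6}
Tree: B1–B2, B2–B3, B3–B4, B3–B5, B5–B6, B1–B7, B6–B8
The largest bag has 2 vertices, giving width 1; this decomposition certifies tw(G) ≤ 1. G has an edge, so its treewidth is at least 1. Combining the bounds, tw(G) = 1.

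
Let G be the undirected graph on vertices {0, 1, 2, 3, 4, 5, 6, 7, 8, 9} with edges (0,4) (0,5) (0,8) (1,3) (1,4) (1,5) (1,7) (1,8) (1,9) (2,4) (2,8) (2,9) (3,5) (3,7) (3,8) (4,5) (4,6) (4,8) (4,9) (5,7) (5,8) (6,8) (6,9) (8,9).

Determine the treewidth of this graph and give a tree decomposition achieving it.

Every bag has size at most 4, so the width is 4 − 1 = 3 and tw(G) ≤ 3. For the lower bound, the 4 vertices {1, 3, 5, 8} are pairwise adjacent, and any tree decomposition puts a clique entirely inside one bag — forcing width ≥ 3. Combining the bounds, tw(G) = 3.

Treewidth 3.
Bags: B1 = {1, 4, 8, 9}  B2 = {1, 4, 5, 8}  B3 = {0, 4, 5, 8}  B4 = {1, 3, 5, 8}  B5 = {1, 3, 5, 7}  B6 = {2, 4, 8, 9}  B7 = {4, 6, 8, 9}
Tree: B1–B2, B2–B3, B2–B4, B4–B5, B1–B6, B6–B7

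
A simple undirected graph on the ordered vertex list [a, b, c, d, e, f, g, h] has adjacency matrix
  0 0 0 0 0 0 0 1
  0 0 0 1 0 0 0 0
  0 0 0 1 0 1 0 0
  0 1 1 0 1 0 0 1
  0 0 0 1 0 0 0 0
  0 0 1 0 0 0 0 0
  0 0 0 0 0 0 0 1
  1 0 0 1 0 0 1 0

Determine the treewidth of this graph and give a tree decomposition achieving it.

Treewidth 1.
One optimal decomposition is:
Bags: B1 = {a, h}  B2 = {d, h}  B3 = {b, d}  B4 = {c, d}  B5 = {g, h}  B6 = {c, f}  B7 = {d, e}
Tree: B1–B2, B2–B3, B2–B4, B1–B5, B4–B6, B2–B7

Each bag holds 2 vertices, so the decomposition has width 1, which upper-bounds the treewidth. Since G has at least one edge (e.g. a–h), it is not an edgeless graph, so tw(G) ≥ 1. The upper and lower bounds meet at 1, so that is the treewidth.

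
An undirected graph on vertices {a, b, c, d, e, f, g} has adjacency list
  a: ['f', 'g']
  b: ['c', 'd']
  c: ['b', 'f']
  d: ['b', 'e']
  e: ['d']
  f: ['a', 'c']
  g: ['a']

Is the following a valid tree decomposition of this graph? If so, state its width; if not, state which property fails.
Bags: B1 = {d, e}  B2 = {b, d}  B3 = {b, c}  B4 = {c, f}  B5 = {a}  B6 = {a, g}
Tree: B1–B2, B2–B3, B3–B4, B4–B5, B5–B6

No — edge (f,a) lies in no bag.

A tree decomposition must satisfy three properties: every vertex lies in some bag; for every edge, both endpoints lie together in some bag; and for every vertex, the bags containing it form a connected subtree. Here edge (f,a) lies in no bag, so the decomposition is invalid.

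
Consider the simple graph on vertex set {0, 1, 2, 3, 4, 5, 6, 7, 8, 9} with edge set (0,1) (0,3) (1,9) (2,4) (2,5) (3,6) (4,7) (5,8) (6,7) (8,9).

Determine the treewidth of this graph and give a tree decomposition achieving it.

Every bag has size at most 3, so the width is 3 − 1 = 2 and tw(G) ≤ 2. Since 9–8–5–2–4–7–6–3–0–1–9 is a cycle in G, G is not acyclic. Forests are exactly the graphs of treewidth ≤ 1, so tw(G) ≥ 2. Hence tw(G) = 2 exactly.

Treewidth 2.
One optimal decomposition is:
Bags: B1 = {5, 8, 9}  B2 = {2, 5, 9}  B3 = {2, 4, 9}  B4 = {4, 7, 9}  B5 = {6, 7, 9}  B6 = {3, 6, 9}  B7 = {0, 3, 9}  B8 = {0, 1, 9}
Tree: B1–B2, B2–B3, B3–B4, B4–B5, B5–B6, B6–B7, B7–B8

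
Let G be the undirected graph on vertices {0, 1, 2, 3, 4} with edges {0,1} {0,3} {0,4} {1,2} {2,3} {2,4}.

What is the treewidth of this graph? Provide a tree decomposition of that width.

Every bag has size at most 3, so the width is 3 − 1 = 2 and tw(G) ≤ 2. For the lower bound, G contains the cycle 3–0–1–2–3, so G is not a forest; only forests have treewidth ≤ 1, hence tw(G) ≥ 2. The upper and lower bounds meet at 2, so that is the treewidth.

Treewidth 2.
One such decomposition:
Bags: B1 = {0, 2, 3}  B2 = {0, 1, 2}  B3 = {0, 2, 4}
Tree: B1–B2, B2–B3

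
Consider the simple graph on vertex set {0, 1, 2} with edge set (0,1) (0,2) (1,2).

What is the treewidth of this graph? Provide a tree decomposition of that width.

Treewidth 2.
One optimal decomposition is:
Bags: B1 = {0, 1, 2}
Tree: (single bag)

With just one bag of size 3, the width is 3 − 1 = 2, so tw(G) ≤ 2. Conversely, {0, 1, 2} is a clique of size 3, and the vertices of any clique must share a bag in every tree decomposition; so some bag has ≥ 3 vertices and tw(G) ≥ 2. The upper and lower bounds meet at 2, so that is the treewidth.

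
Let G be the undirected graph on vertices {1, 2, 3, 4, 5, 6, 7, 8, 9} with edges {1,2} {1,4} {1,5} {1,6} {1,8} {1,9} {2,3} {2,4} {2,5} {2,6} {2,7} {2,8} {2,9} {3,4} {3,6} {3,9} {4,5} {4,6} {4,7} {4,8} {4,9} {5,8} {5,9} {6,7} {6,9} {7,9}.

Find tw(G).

4

A width-4 tree decomposition is:
Bags: B1 = {2, 3, 4, 6, 9}  B2 = {2, 4, 6, 7, 9}  B3 = {1, 2, 4, 6, 9}  B4 = {1, 2, 4, 5, 9}  B5 = {1, 2, 4, 5, 8}
Tree: B1–B2, B1–B3, B3–B4, B4–B5
The largest bag has 5 vertices, giving width 4; this decomposition certifies tw(G) ≤ 4. For the lower bound, the 5 vertices {1, 2, 4, 5, 8} are pairwise adjacent, and any tree decomposition puts a clique entirely inside one bag — forcing width ≥ 4. Therefore the treewidth is 4.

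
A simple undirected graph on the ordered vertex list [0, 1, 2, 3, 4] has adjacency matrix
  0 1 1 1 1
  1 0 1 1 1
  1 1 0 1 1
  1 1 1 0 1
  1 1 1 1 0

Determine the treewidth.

4

A width-4 tree decomposition is:
Bags: B1 = {0, 1, 2, 3, 4}
Tree: (single bag)
With just one bag of size 5, the width is 5 − 1 = 4, so tw(G) ≤ 4. On the other hand G contains the 5-clique {0, 1, 2, 3, 4}. A clique must lie in a single bag of any decomposition, so no decomposition can have width below 4. Hence tw(G) = 4 exactly.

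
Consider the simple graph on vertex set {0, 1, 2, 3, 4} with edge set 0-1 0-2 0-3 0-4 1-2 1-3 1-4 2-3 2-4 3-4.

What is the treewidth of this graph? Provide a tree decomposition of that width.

With just one bag of size 5, the width is 5 − 1 = 4, so tw(G) ≤ 4. For the lower bound, the 5 vertices {0, 1, 2, 3, 4} are pairwise adjacent, and any tree decomposition puts a clique entirely inside one bag — forcing width ≥ 4. Hence tw(G) = 4 exactly.

Treewidth 4.
One optimal decomposition is:
Bags: B1 = {0, 1, 2, 3, 4}
Tree: (single bag)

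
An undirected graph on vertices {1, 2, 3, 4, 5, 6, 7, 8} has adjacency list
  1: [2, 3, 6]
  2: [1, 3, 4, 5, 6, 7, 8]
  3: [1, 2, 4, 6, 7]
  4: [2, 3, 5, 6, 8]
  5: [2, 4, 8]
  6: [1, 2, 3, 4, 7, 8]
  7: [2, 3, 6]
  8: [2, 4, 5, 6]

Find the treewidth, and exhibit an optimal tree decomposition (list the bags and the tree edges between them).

Treewidth 3.
One such decomposition:
Bags: B1 = {1, 2, 3, 6}  B2 = {2, 3, 4, 6}  B3 = {2, 3, 6, 7}  B4 = {2, 4, 6, 8}  B5 = {2, 4, 5, 8}
Tree: B1–B2, B1–B3, B2–B4, B4–B5

Every bag has size at most 4, so the width is 4 − 1 = 3 and tw(G) ≤ 3. For the lower bound, the 4 vertices {2, 4, 5, 8} are pairwise adjacent, and any tree decomposition puts a clique entirely inside one bag — forcing width ≥ 3. Therefore the treewidth is 3.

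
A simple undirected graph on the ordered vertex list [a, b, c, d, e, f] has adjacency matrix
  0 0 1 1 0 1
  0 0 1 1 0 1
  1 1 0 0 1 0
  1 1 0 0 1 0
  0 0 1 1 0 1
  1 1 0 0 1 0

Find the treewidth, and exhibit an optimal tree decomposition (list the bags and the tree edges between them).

Treewidth 3.
One optimal decomposition is:
Bags: B1 = {a, c, d, f}  B2 = {b, c, d, f}  B3 = {c, d, e, f}
Tree: B1–B2, B2–B3

The largest bag has 4 vertices, giving width 3; this decomposition certifies tw(G) ≤ 3. For the lower bound: the 4 vertex sets {a,c}, {b,d}, {f}, {e} are disjoint, each induces a connected subgraph, and every pair is joined by at least one edge of G. Contracting each set to a single vertex therefore yields K_{4} as a minor, and since treewidth is minor-monotone, tw(G) ≥ tw(K_{4}) = 3. The upper and lower bounds meet at 3, so that is the treewidth.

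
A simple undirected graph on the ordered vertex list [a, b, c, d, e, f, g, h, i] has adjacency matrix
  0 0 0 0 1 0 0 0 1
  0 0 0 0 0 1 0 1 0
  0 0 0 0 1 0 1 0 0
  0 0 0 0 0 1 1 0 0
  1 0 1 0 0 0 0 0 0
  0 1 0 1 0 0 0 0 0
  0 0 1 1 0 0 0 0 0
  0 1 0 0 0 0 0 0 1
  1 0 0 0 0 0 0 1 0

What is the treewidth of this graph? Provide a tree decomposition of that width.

The largest bag has 3 vertices, giving width 2; this decomposition certifies tw(G) ≤ 2. The edges e–c–g–d–f–b–h–i–a–e form a cycle, so G is not a tree and its treewidth is at least 2. Hence tw(G) = 2 exactly.

Treewidth 2.
One such decomposition:
Bags: B1 = {c, e, g}  B2 = {d, e, g}  B3 = {d, e, f}  B4 = {b, e, f}  B5 = {b, e, h}  B6 = {e, h, i}  B7 = {a, e, i}
Tree: B1–B2, B2–B3, B3–B4, B4–B5, B5–B6, B6–B7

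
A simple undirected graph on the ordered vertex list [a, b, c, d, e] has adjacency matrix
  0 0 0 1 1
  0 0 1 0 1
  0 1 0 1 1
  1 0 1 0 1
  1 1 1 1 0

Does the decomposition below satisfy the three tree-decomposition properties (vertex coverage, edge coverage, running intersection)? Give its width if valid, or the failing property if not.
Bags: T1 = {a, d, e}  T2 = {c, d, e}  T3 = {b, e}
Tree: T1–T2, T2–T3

No — edge (c,b) lies in no bag.

A tree decomposition must satisfy three properties: every vertex lies in some bag; for every edge, both endpoints lie together in some bag; and for every vertex, the bags containing it form a connected subtree. Here edge (c,b) lies in no bag, so the decomposition is invalid.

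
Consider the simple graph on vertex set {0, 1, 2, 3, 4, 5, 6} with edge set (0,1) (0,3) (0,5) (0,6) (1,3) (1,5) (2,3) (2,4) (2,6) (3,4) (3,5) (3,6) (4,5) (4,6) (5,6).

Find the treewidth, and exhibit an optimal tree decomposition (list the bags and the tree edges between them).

Treewidth 3.
One optimal decomposition is:
Bags: B1 = {2, 3, 4, 6}  B2 = {3, 4, 5, 6}  B3 = {0, 3, 5, 6}  B4 = {0, 1, 3, 5}
Tree: B1–B2, B2–B3, B3–B4

Each bag holds 4 vertices, so the decomposition has width 3, which upper-bounds the treewidth. On the other hand G contains the 4-clique {2, 3, 4, 6}. A clique must lie in a single bag of any decomposition, so no decomposition can have width below 3. Therefore the treewidth is 3.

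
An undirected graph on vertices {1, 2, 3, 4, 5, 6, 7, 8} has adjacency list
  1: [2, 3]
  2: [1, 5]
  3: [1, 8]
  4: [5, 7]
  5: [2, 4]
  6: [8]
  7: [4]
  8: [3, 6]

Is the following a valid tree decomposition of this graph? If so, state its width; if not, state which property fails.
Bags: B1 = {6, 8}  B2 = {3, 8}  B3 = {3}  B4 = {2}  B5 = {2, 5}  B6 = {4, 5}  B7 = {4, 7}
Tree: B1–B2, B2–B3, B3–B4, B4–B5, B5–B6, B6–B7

A tree decomposition must satisfy three properties: every vertex lies in some bag; for every edge, both endpoints lie together in some bag; and for every vertex, the bags containing it form a connected subtree. Here vertex 1 appears in no bag, so the decomposition is invalid.

No — vertex 1 appears in no bag.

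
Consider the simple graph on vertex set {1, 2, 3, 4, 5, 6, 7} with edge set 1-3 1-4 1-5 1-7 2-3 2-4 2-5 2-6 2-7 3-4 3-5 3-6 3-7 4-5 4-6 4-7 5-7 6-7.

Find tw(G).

4

A width-4 tree decomposition is:
Bags: B1 = {2, 3, 4, 6, 7}  B2 = {2, 3, 4, 5, 7}  B3 = {1, 3, 4, 5, 7}
Tree: B1–B2, B2–B3
Every bag has size at most 5, so the width is 5 − 1 = 4 and tw(G) ≤ 4. Conversely, {1, 3, 4, 5, 7} is a clique of size 5, and the vertices of any clique must share a bag in every tree decomposition; so some bag has ≥ 5 vertices and tw(G) ≥ 4. Hence tw(G) = 4 exactly.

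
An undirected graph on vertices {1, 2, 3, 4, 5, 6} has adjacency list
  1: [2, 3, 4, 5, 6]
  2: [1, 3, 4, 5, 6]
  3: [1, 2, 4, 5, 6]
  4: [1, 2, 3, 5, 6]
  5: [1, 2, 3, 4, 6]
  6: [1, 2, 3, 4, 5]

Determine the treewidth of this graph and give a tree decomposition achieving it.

With just one bag of size 6, the width is 6 − 1 = 5, so tw(G) ≤ 5. For the lower bound, the 6 vertices {1, 2, 3, 4, 5, 6} are pairwise adjacent, and any tree decomposition puts a clique entirely inside one bag — forcing width ≥ 5. Hence tw(G) = 5 exactly.

Treewidth 5.
One optimal decomposition is:
Bags: B1 = {1, 2, 3, 4, 5, 6}
Tree: (single bag)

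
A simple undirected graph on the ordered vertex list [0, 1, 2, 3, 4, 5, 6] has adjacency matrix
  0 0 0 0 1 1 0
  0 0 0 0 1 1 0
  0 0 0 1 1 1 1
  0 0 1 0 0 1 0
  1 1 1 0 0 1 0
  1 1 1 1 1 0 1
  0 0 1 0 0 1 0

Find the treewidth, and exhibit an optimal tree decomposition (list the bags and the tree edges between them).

Treewidth 2.
One optimal decomposition is:
Bags: B1 = {2, 4, 5}  B2 = {1, 4, 5}  B3 = {2, 5, 6}  B4 = {2, 3, 5}  B5 = {0, 4, 5}
Tree: B1–B2, B1–B3, B3–B4, B2–B5

The largest bag has 3 vertices, giving width 2; this decomposition certifies tw(G) ≤ 2. Conversely, {0, 4, 5} is a clique of size 3, and the vertices of any clique must share a bag in every tree decomposition; so some bag has ≥ 3 vertices and tw(G) ≥ 2. Hence tw(G) = 2 exactly.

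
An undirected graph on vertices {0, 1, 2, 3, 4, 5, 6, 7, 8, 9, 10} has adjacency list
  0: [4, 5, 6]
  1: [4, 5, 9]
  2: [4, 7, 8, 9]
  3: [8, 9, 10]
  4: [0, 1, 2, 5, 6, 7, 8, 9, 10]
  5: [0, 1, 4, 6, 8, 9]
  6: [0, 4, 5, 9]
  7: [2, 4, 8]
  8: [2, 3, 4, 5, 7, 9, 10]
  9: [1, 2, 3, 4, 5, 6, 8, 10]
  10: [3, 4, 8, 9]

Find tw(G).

A width-3 tree decomposition is:
Bags: B1 = {1, 4, 5, 9}  B2 = {4, 5, 8, 9}  B3 = {4, 5, 6, 9}  B4 = {4, 8, 9, 10}  B5 = {3, 8, 9, 10}  B6 = {2, 4, 8, 9}  B7 = {0, 4, 5, 6}  B8 = {2, 4, 7, 8}
Tree: B1–B2, B2–B3, B2–B4, B4–B5, B2–B6, B3–B7, B6–B8
Each bag holds 4 vertices, so the decomposition has width 3, which upper-bounds the treewidth. On the other hand G contains the 4-clique {3, 8, 9, 10}. A clique must lie in a single bag of any decomposition, so no decomposition can have width below 3. Therefore the treewidth is 3.

3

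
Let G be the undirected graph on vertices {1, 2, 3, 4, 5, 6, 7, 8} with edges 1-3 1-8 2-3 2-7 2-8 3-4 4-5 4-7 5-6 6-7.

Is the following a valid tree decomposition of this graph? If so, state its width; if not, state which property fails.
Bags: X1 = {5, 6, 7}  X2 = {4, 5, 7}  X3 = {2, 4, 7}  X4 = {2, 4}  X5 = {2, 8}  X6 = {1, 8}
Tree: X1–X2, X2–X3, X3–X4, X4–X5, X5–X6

A tree decomposition must satisfy three properties: every vertex lies in some bag; for every edge, both endpoints lie together in some bag; and for every vertex, the bags containing it form a connected subtree. Here vertex 3 appears in no bag, so the decomposition is invalid.

No — vertex 3 appears in no bag.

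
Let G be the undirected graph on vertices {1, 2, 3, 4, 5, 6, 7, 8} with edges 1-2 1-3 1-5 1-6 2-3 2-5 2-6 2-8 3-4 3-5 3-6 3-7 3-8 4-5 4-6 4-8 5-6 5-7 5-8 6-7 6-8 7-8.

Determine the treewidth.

4

A width-4 tree decomposition is:
Bags: B1 = {2, 3, 5, 6, 8}  B2 = {3, 4, 5, 6, 8}  B3 = {1, 2, 3, 5, 6}  B4 = {3, 5, 6, 7, 8}
Tree: B1–B2, B1–B3, B1–B4
Every bag has size at most 5, so the width is 5 − 1 = 4 and tw(G) ≤ 4. On the other hand G contains the 5-clique {2, 3, 5, 6, 8}. A clique must lie in a single bag of any decomposition, so no decomposition can have width below 4. The upper and lower bounds meet at 4, so that is the treewidth.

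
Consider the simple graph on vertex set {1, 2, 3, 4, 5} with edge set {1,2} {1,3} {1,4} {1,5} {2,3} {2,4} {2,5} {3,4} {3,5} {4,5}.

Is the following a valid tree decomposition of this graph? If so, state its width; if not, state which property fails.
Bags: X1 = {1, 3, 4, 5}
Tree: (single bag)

No — vertex 2 appears in no bag.

A tree decomposition must satisfy three properties: every vertex lies in some bag; for every edge, both endpoints lie together in some bag; and for every vertex, the bags containing it form a connected subtree. Here vertex 2 appears in no bag, so the decomposition is invalid.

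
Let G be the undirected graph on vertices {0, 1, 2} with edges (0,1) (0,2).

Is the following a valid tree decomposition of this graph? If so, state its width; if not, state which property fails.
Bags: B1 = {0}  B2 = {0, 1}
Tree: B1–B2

No — vertex 2 appears in no bag.

A tree decomposition must satisfy three properties: every vertex lies in some bag; for every edge, both endpoints lie together in some bag; and for every vertex, the bags containing it form a connected subtree. Here vertex 2 appears in no bag, so the decomposition is invalid.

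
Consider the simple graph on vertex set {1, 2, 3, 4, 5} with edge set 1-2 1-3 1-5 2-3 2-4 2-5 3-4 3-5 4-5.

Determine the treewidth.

A width-3 tree decomposition is:
Bags: B1 = {1, 2, 3, 5}  B2 = {2, 3, 4, 5}
Tree: B1–B2
The largest bag has 4 vertices, giving width 3; this decomposition certifies tw(G) ≤ 3. For the lower bound, the 4 vertices {1, 2, 3, 5} are pairwise adjacent, and any tree decomposition puts a clique entirely inside one bag — forcing width ≥ 3. Therefore the treewidth is 3.

3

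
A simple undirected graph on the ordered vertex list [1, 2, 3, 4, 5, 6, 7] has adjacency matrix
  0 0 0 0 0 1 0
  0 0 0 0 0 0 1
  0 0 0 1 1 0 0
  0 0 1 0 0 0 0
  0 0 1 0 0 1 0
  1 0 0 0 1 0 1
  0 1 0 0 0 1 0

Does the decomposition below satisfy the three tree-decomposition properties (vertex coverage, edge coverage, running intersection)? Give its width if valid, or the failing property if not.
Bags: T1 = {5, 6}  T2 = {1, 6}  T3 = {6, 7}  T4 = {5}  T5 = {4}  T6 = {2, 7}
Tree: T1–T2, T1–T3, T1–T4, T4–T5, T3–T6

No — vertex 3 appears in no bag.

A tree decomposition must satisfy three properties: every vertex lies in some bag; for every edge, both endpoints lie together in some bag; and for every vertex, the bags containing it form a connected subtree. Here vertex 3 appears in no bag, so the decomposition is invalid.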